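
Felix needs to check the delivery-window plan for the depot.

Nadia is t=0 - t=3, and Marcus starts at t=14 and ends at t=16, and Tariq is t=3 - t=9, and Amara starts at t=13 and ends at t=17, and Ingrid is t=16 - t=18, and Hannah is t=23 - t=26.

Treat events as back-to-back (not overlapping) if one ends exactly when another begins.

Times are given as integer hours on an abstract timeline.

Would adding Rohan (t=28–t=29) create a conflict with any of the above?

Nadia: ends t=3 at or before Rohan starts t=28 → clear.
Tariq: ends t=9 at or before Rohan starts t=28 → clear.
Amara: ends t=17 at or before Rohan starts t=28 → clear.
Marcus: ends t=16 at or before Rohan starts t=28 → clear.
Ingrid: ends t=18 at or before Rohan starts t=28 → clear.
Hannah: ends t=26 at or before Rohan starts t=28 → clear.

No — it doesn't clash with anything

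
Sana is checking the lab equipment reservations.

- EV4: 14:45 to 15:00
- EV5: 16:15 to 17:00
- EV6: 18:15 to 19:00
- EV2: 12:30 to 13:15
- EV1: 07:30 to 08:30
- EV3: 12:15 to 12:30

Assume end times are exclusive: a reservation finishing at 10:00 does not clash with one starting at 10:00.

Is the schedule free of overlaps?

Sorted by start: EV1, EV3, EV2, EV4, EV5, EV6.
EV3 starts after EV1 ends; EV1 is clear from here.
EV2 starts exactly when EV3 ends (back-to-back, no overlap); EV3 is clear from here.
EV4 starts after EV2 ends; EV2 is clear from here.
EV5 starts after EV4 ends; EV4 is clear from here.
EV6 starts after EV5 ends.
Every pair is clear; the schedule has no overlaps.

Yes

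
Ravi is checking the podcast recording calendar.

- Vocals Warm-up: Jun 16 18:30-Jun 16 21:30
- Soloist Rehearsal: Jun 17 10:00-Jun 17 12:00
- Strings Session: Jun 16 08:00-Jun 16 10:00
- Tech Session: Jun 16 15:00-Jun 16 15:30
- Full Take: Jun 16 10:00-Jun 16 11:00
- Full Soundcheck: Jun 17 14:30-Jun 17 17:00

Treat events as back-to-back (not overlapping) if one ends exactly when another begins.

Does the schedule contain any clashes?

Two intervals overlap when each starts before the other ends.
Sorted by start: Strings Session, Full Take, Tech Session, Vocals Warm-up, Soloist Rehearsal, Full Soundcheck.
Full Take starts exactly when Strings Session ends (back-to-back, no overlap), so Strings Session has no further overlaps.
Tech Session starts after Full Take ends, so Full Take has no further overlaps.
Vocals Warm-up starts after Tech Session ends, so Tech Session has no further overlaps.
Soloist Rehearsal starts after Vocals Warm-up ends, so Vocals Warm-up has no further overlaps.
Full Soundcheck starts after Soloist Rehearsal ends.
Every pair is clear; the schedule has no overlaps.

No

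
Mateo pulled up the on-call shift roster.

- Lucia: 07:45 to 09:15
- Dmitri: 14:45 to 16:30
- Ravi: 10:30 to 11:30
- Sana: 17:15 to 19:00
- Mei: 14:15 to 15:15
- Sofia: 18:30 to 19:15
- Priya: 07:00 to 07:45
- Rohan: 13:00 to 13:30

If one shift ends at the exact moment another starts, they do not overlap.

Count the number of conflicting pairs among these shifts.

Sorted by start: Priya, Lucia, Ravi, Rohan, Mei, Dmitri, Sana, Sofia.
Lucia starts exactly when Priya ends (back-to-back, no overlap); Priya is clear from here.
Ravi starts after Lucia ends; Lucia is clear from here.
Rohan starts after Ravi ends; Ravi is clear from here.
Mei starts after Rohan ends; Rohan is clear from here.
Dmitri starts before Mei ends → Mei and Dmitri overlap.
Sana starts after Mei ends; Mei is clear from here.
Sana starts after Dmitri ends; Dmitri is clear from here.
Sofia starts before Sana ends → Sana and Sofia overlap.
Overlapping pairs: Dmitri & Mei, Sana & Sofia — 2 in total.

2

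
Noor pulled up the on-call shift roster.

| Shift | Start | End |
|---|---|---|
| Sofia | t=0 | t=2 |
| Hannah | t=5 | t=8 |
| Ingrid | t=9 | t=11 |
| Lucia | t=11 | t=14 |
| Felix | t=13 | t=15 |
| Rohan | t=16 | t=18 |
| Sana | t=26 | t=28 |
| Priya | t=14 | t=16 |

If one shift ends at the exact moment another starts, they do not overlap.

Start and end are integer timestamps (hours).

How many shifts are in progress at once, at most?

Sweep the timeline, counting +1 at each start and −1 at each end (ends before starts at a tie):
t=0 start Sofia → 1
t=2 end Sofia → 0
t=5 start Hannah → 1
t=8 end Hannah → 0
t=9 start Ingrid → 1
t=11 end Ingrid → 0
t=11 start Lucia → 1
t=13 start Felix → 2
t=14 end Lucia → 1
t=14 start Priya → 2
t=15 end Felix → 1
t=16 end Priya → 0
t=16 start Rohan → 1
t=18 end Rohan → 0
t=26 start Sana → 1
t=28 end Sana → 0
Peak is 2, at t=13 (Felix, Lucia).

2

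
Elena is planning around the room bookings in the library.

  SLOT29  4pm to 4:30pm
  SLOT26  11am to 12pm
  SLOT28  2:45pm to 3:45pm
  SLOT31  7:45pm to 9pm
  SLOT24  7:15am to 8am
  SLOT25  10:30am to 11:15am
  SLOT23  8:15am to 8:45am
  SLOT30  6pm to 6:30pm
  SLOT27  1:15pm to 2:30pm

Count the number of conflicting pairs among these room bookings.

1

Check each pair: they overlap iff neither finishes before the other starts.
Sorted by start: SLOT24, SLOT23, SLOT25, SLOT26, SLOT27, SLOT28, SLOT29, SLOT30, SLOT31.
SLOT23 starts after SLOT24 ends, so nothing later overlaps SLOT24 either.
SLOT25 starts after SLOT23 ends, so nothing later overlaps SLOT23 either.
SLOT26 starts before SLOT25 ends → SLOT25 and SLOT26 overlap.
SLOT27 starts after SLOT25 ends, so nothing later overlaps SLOT25 either.
SLOT27 starts after SLOT26 ends, so nothing later overlaps SLOT26 either.
SLOT28 starts after SLOT27 ends, so nothing later overlaps SLOT27 either.
SLOT29 starts after SLOT28 ends, so nothing later overlaps SLOT28 either.
SLOT30 starts after SLOT29 ends, so nothing later overlaps SLOT29 either.
SLOT31 starts after SLOT30 ends.
Overlapping pairs: SLOT25 & SLOT26 — 1 in total.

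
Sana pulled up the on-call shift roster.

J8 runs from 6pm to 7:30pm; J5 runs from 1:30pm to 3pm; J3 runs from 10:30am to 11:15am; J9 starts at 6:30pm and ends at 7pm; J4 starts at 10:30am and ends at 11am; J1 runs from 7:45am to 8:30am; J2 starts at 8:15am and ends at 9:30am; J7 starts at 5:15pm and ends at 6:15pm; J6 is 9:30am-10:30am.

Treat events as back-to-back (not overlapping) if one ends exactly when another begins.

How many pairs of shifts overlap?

Check each pair: they overlap iff neither finishes before the other starts.
Sorted by start: J1, J2, J6, J3, J4, J5, J7, J8, J9.
J2 starts before J1 ends → J1 and J2 overlap.
J6 starts after J1 ends, so J1 has no further overlaps.
J6 starts exactly when J2 ends (back-to-back, no overlap), so J2 has no further overlaps.
J3 starts exactly when J6 ends (back-to-back, no overlap), so J6 has no further overlaps.
J4 starts before J3 ends → J3 and J4 overlap.
J5 starts after J3 ends, so J3 has no further overlaps.
J5 starts after J4 ends, so J4 has no further overlaps.
J7 starts after J5 ends, so J5 has no further overlaps.
J8 starts before J7 ends → J7 and J8 overlap.
J9 starts after J7 ends.
J9 starts before J8 ends → J8 and J9 overlap.
Overlapping pairs: J1 & J2, J3 & J4, J7 & J8, J8 & J9 — 4 in total.

4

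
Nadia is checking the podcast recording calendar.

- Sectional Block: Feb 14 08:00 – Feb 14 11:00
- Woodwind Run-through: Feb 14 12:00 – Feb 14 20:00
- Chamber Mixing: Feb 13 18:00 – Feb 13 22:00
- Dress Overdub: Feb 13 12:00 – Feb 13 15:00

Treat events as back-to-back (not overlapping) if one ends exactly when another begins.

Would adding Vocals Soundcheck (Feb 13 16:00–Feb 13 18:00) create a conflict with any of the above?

No — it doesn't clash with anything

Dress Overdub: ends Feb 13 15:00 at or before Vocals Soundcheck starts Feb 13 16:00 → clear.
Chamber Mixing: starts Feb 13 18:00 at or after Vocals Soundcheck ends Feb 13 18:00 → clear.
Sectional Block: starts Feb 14 08:00 at or after Vocals Soundcheck ends Feb 13 18:00 → clear.
Woodwind Run-through: starts Feb 14 12:00 at or after Vocals Soundcheck ends Feb 13 18:00 → clear.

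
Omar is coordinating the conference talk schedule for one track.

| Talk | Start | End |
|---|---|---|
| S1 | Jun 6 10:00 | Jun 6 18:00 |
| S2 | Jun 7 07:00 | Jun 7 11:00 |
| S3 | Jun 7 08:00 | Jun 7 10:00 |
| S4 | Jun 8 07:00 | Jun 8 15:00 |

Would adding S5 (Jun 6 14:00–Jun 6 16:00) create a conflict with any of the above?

S1: starts Jun 6 10:00 before S5 ends Jun 6 16:00, and ends Jun 6 18:00 after S5 starts Jun 6 14:00 → overlap.
S2: starts Jun 7 07:00 at or after S5 ends Jun 6 16:00 → clear.
S3: starts Jun 7 08:00 at or after S5 ends Jun 6 16:00 → clear.
S4: starts Jun 8 07:00 at or after S5 ends Jun 6 16:00 → clear.
S5 overlaps S1.

Yes — it overlaps S1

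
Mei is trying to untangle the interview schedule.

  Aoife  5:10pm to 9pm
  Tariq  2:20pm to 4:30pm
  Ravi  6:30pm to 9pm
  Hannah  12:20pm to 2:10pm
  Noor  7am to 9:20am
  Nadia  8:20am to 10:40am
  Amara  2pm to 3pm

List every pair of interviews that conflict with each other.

Sorted by start: Noor, Nadia, Hannah, Amara, Tariq, Aoife, Ravi.
Nadia starts before Noor ends → Noor and Nadia overlap.
Hannah starts after Noor ends, so nothing later overlaps Noor either.
Hannah starts after Nadia ends, so nothing later overlaps Nadia either.
Amara starts before Hannah ends → Hannah and Amara overlap.
Tariq starts after Hannah ends, so nothing later overlaps Hannah either.
Tariq starts before Amara ends → Amara and Tariq overlap.
Aoife starts after Amara ends, so nothing later overlaps Amara either.
Aoife starts after Tariq ends, so nothing later overlaps Tariq either.
Ravi starts before Aoife ends → Aoife and Ravi overlap.

Amara & Hannah, Amara & Tariq, Aoife & Ravi, Nadia & Noor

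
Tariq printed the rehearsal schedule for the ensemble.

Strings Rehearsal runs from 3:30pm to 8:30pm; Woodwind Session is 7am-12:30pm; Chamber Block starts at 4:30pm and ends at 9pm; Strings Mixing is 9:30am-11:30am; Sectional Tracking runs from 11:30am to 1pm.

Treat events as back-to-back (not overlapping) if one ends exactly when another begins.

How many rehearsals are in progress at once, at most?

Walk through starts and ends in time order (an end at T is processed before a start at T):
7am start Woodwind Session → 1
9:30am start Strings Mixing → 2
11:30am end Strings Mixing → 1
11:30am start Sectional Tracking → 2
12:30pm end Woodwind Session → 1
1pm end Sectional Tracking → 0
3:30pm start Strings Rehearsal → 1
4:30pm start Chamber Block → 2
8:30pm end Strings Rehearsal → 1
9pm end Chamber Block → 0
Peak is 2, at 9:30am (Strings Mixing, Woodwind Session).

2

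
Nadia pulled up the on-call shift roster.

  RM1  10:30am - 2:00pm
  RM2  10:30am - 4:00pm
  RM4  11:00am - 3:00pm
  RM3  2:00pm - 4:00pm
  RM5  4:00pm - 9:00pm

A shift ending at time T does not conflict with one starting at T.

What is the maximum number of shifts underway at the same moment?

3

Sweep the timeline, counting +1 at each start and −1 at each end (ends before starts at a tie):
10:30am start RM1 → 1
10:30am start RM2 → 2
11:00am start RM4 → 3
2:00pm end RM1 → 2
2:00pm start RM3 → 3
3:00pm end RM4 → 2
4:00pm end RM2 → 1
4:00pm end RM3 → 0
4:00pm start RM5 → 1
9:00pm end RM5 → 0
Peak is 3, at 11:00am (RM1, RM2, RM4).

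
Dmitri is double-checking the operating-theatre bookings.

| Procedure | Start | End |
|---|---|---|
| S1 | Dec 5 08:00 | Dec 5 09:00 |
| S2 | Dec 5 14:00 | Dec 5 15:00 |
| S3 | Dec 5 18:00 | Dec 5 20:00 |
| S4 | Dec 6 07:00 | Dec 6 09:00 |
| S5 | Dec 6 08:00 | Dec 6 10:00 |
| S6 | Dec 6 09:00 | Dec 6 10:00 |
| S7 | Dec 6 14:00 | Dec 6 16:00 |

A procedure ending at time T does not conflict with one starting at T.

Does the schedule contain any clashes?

Yes

Sorted by start: S1, S2, S3, S4, S5, S6, S7.
S2 starts after S1 ends; S1 is clear from here.
S3 starts after S2 ends; S2 is clear from here.
S4 starts after S3 ends; S3 is clear from here.
S5 starts before S4 ends → S4 and S5 overlap.
That's a conflict, so the schedule is not conflict-free.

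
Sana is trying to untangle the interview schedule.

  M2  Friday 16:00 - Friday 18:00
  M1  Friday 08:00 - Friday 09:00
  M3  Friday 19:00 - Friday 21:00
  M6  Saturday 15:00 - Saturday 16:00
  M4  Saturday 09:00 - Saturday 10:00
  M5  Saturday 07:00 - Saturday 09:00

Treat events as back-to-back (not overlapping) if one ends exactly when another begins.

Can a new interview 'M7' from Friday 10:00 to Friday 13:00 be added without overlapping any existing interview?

M1: ends Friday 09:00 at or before M7 starts Friday 10:00 → clear.
M2: starts Friday 16:00 at or after M7 ends Friday 13:00 → clear.
M3: starts Friday 19:00 at or after M7 ends Friday 13:00 → clear.
M5: starts Saturday 07:00 at or after M7 ends Friday 13:00 → clear.
M4: starts Saturday 09:00 at or after M7 ends Friday 13:00 → clear.
M6: starts Saturday 15:00 at or after M7 ends Friday 13:00 → clear.

Yes — the slot is free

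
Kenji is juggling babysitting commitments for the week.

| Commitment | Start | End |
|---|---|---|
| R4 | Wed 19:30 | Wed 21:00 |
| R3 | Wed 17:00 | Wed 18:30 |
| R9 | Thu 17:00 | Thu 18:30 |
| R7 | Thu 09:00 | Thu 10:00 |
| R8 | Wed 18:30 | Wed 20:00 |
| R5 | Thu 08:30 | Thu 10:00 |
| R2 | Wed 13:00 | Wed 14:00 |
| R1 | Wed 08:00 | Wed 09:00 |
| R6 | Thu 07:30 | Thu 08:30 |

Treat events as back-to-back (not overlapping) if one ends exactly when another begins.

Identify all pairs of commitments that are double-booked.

Sorted by start: R1, R2, R3, R8, R4, R6, R5, R7, R9.
R2 starts after R1 ends, so nothing later overlaps R1 either.
R3 starts after R2 ends, so nothing later overlaps R2 either.
R8 starts exactly when R3 ends (back-to-back, no overlap), so nothing later overlaps R3 either.
R4 starts before R8 ends → R8 and R4 overlap.
R6 starts after R8 ends, so nothing later overlaps R8 either.
R6 starts after R4 ends, so nothing later overlaps R4 either.
R5 starts exactly when R6 ends (back-to-back, no overlap), so nothing later overlaps R6 either.
R7 starts before R5 ends → R5 and R7 overlap.
R9 starts after R5 ends.
R9 starts after R7 ends.

R4 & R8, R5 & R7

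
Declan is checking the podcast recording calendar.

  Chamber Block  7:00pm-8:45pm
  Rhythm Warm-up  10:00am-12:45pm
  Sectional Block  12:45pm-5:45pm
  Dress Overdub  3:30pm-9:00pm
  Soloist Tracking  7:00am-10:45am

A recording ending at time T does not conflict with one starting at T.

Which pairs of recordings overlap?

Chamber Block & Dress Overdub, Dress Overdub & Sectional Block, Rhythm Warm-up & Soloist Tracking

Sorted by start: Soloist Tracking, Rhythm Warm-up, Sectional Block, Dress Overdub, Chamber Block.
Rhythm Warm-up starts before Soloist Tracking ends → Soloist Tracking and Rhythm Warm-up overlap.
Sectional Block starts after Soloist Tracking ends, so nothing later overlaps Soloist Tracking either.
Sectional Block starts exactly when Rhythm Warm-up ends (back-to-back, no overlap), so nothing later overlaps Rhythm Warm-up either.
Dress Overdub starts before Sectional Block ends → Sectional Block and Dress Overdub overlap.
Chamber Block starts after Sectional Block ends.
Chamber Block starts before Dress Overdub ends → Dress Overdub and Chamber Block overlap.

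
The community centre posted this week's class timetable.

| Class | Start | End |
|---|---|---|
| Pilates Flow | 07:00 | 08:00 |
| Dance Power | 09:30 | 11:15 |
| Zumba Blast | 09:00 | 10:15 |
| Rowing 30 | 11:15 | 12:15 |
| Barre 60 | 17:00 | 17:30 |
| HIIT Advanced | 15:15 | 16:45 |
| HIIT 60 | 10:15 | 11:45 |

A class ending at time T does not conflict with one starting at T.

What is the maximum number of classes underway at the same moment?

2

Sort all start/end points and keep a running count:
07:00 start Pilates Flow → 1
08:00 end Pilates Flow → 0
09:00 start Zumba Blast → 1
09:30 start Dance Power → 2
10:15 end Zumba Blast → 1
10:15 start HIIT 60 → 2
11:15 end Dance Power → 1
11:15 start Rowing 30 → 2
11:45 end HIIT 60 → 1
12:15 end Rowing 30 → 0
15:15 start HIIT Advanced → 1
16:45 end HIIT Advanced → 0
17:00 start Barre 60 → 1
17:30 end Barre 60 → 0
Peak is 2, at 09:30 (Dance Power, Zumba Blast).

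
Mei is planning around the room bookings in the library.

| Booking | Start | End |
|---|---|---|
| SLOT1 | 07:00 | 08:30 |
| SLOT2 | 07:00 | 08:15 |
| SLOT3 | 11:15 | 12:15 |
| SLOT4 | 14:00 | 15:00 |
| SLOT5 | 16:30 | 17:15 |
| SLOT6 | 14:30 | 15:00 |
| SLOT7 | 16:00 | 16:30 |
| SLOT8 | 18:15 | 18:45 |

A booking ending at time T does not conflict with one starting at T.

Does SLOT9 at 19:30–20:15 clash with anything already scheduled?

No — it doesn't clash with anything

SLOT1: ends 08:30 at or before SLOT9 starts 19:30 → clear.
SLOT2: ends 08:15 at or before SLOT9 starts 19:30 → clear.
SLOT3: ends 12:15 at or before SLOT9 starts 19:30 → clear.
SLOT4: ends 15:00 at or before SLOT9 starts 19:30 → clear.
SLOT6: ends 15:00 at or before SLOT9 starts 19:30 → clear.
SLOT7: ends 16:30 at or before SLOT9 starts 19:30 → clear.
SLOT5: ends 17:15 at or before SLOT9 starts 19:30 → clear.
SLOT8: ends 18:45 at or before SLOT9 starts 19:30 → clear.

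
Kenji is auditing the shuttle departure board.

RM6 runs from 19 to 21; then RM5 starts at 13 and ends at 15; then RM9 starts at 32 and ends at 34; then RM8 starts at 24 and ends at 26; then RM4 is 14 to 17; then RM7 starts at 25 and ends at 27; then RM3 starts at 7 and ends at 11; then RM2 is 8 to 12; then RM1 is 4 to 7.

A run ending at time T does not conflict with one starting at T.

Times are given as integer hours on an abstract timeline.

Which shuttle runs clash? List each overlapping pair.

RM2 & RM3, RM4 & RM5, RM7 & RM8

Sorted by start: RM1, RM3, RM2, RM5, RM4, RM6, RM8, RM7, RM9.
RM3 starts exactly when RM1 ends (back-to-back, no overlap), so RM1 has no further overlaps.
RM2 starts before RM3 ends → RM3 and RM2 overlap.
RM5 starts after RM3 ends, so RM3 has no further overlaps.
RM5 starts after RM2 ends, so RM2 has no further overlaps.
RM4 starts before RM5 ends → RM5 and RM4 overlap.
RM6 starts after RM5 ends, so RM5 has no further overlaps.
RM6 starts after RM4 ends, so RM4 has no further overlaps.
RM8 starts after RM6 ends, so RM6 has no further overlaps.
RM7 starts before RM8 ends → RM8 and RM7 overlap.
RM9 starts after RM8 ends.
RM9 starts after RM7 ends.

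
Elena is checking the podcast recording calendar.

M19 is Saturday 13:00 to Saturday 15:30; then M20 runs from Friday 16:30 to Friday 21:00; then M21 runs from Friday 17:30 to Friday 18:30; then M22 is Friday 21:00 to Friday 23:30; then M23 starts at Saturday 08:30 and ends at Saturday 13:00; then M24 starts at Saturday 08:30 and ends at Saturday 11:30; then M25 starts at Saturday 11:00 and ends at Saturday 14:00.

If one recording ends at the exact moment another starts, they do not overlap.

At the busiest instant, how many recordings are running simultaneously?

Walk through starts and ends in time order (an end at T is processed before a start at T):
Friday 16:30 start M20 → 1
Friday 17:30 start M21 → 2
Friday 18:30 end M21 → 1
Friday 21:00 end M20 → 0
Friday 21:00 start M22 → 1
Friday 23:30 end M22 → 0
Saturday 08:30 start M23 → 1
Saturday 08:30 start M24 → 2
Saturday 11:00 start M25 → 3
Saturday 11:30 end M24 → 2
Saturday 13:00 end M23 → 1
Saturday 13:00 start M19 → 2
Saturday 14:00 end M25 → 1
Saturday 15:30 end M19 → 0
Peak is 3, at Saturday 11:00 (M23, M24, M25).

3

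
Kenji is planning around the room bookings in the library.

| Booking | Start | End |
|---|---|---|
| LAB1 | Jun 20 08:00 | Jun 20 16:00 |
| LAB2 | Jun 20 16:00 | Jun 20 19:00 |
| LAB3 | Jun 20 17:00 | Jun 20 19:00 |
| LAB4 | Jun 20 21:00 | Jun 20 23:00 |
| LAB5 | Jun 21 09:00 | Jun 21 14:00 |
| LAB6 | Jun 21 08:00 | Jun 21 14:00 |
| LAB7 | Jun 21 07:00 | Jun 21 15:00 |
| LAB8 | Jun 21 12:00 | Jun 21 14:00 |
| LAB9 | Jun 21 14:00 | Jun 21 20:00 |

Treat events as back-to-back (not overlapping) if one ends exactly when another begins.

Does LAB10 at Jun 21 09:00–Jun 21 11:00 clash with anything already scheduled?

LAB1: ends Jun 20 16:00 at or before LAB10 starts Jun 21 09:00 → clear.
LAB2: ends Jun 20 19:00 at or before LAB10 starts Jun 21 09:00 → clear.
LAB3: ends Jun 20 19:00 at or before LAB10 starts Jun 21 09:00 → clear.
LAB4: ends Jun 20 23:00 at or before LAB10 starts Jun 21 09:00 → clear.
LAB7: starts Jun 21 07:00 before LAB10 ends Jun 21 11:00, and ends Jun 21 15:00 after LAB10 starts Jun 21 09:00 → overlap.
LAB6: starts Jun 21 08:00 before LAB10 ends Jun 21 11:00, and ends Jun 21 14:00 after LAB10 starts Jun 21 09:00 → overlap.
LAB5: starts Jun 21 09:00 before LAB10 ends Jun 21 11:00, and ends Jun 21 14:00 after LAB10 starts Jun 21 09:00 → overlap.
LAB8: starts Jun 21 12:00 at or after LAB10 ends Jun 21 11:00 → clear.
LAB9: starts Jun 21 14:00 at or after LAB10 ends Jun 21 11:00 → clear.
LAB10 overlaps LAB5, LAB6, LAB7.

Yes — it overlaps LAB5, LAB6, LAB7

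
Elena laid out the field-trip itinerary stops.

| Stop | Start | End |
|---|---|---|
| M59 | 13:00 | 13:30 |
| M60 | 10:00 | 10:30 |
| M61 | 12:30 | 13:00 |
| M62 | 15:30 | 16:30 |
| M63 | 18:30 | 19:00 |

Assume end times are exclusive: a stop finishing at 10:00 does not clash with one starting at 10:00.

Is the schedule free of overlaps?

Yes

Sorted by start: M60, M61, M59, M62, M63.
M61 starts after M60 ends; M60 is clear from here.
M59 starts exactly when M61 ends (back-to-back, no overlap); M61 is clear from here.
M62 starts after M59 ends; M59 is clear from here.
M63 starts after M62 ends.
Every pair is clear; the schedule has no overlaps.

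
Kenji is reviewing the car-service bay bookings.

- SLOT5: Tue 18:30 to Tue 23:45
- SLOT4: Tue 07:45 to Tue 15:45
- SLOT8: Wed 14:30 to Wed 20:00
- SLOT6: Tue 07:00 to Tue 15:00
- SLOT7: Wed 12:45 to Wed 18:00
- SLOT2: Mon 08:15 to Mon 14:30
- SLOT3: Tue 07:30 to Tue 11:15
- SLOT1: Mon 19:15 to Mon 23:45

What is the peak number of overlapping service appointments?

3

Sweep the timeline, counting +1 at each start and −1 at each end (ends before starts at a tie):
Mon 08:15 start SLOT2 → 1
Mon 14:30 end SLOT2 → 0
Mon 19:15 start SLOT1 → 1
Mon 23:45 end SLOT1 → 0
Tue 07:00 start SLOT6 → 1
Tue 07:30 start SLOT3 → 2
Tue 07:45 start SLOT4 → 3
Tue 11:15 end SLOT3 → 2
Tue 15:00 end SLOT6 → 1
Tue 15:45 end SLOT4 → 0
Tue 18:30 start SLOT5 → 1
Tue 23:45 end SLOT5 → 0
Wed 12:45 start SLOT7 → 1
Wed 14:30 start SLOT8 → 2
Wed 18:00 end SLOT7 → 1
Wed 20:00 end SLOT8 → 0
Peak is 3, at Tue 07:45 (SLOT3, SLOT4, SLOT6).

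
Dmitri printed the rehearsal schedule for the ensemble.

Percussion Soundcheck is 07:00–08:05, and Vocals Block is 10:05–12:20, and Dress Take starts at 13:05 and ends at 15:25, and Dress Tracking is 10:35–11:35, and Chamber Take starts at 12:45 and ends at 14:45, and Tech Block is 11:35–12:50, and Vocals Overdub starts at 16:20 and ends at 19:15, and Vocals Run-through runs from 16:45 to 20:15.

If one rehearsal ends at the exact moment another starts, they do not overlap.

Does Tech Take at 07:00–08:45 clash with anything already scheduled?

Percussion Soundcheck: starts 07:00 before Tech Take ends 08:45, and ends 08:05 after Tech Take starts 07:00 → overlap.
Vocals Block: starts 10:05 at or after Tech Take ends 08:45 → clear.
Dress Tracking: starts 10:35 at or after Tech Take ends 08:45 → clear.
Tech Block: starts 11:35 at or after Tech Take ends 08:45 → clear.
Chamber Take: starts 12:45 at or after Tech Take ends 08:45 → clear.
Dress Take: starts 13:05 at or after Tech Take ends 08:45 → clear.
Vocals Overdub: starts 16:20 at or after Tech Take ends 08:45 → clear.
Vocals Run-through: starts 16:45 at or after Tech Take ends 08:45 → clear.
Tech Take overlaps Percussion Soundcheck.

Yes — it overlaps Percussion Soundcheck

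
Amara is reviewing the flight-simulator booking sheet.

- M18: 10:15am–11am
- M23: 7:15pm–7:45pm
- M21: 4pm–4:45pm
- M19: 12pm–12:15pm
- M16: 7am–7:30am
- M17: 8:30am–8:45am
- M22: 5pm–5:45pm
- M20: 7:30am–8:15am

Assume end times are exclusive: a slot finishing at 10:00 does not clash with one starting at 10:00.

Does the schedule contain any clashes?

No

Sorted by start: M16, M20, M17, M18, M19, M21, M22, M23.
M20 starts exactly when M16 ends (back-to-back, no overlap), so M16 has no further overlaps.
M17 starts after M20 ends, so M20 has no further overlaps.
M18 starts after M17 ends, so M17 has no further overlaps.
M19 starts after M18 ends, so M18 has no further overlaps.
M21 starts after M19 ends, so M19 has no further overlaps.
M22 starts after M21 ends, so M21 has no further overlaps.
M23 starts after M22 ends.
Every pair is clear; the schedule has no overlaps.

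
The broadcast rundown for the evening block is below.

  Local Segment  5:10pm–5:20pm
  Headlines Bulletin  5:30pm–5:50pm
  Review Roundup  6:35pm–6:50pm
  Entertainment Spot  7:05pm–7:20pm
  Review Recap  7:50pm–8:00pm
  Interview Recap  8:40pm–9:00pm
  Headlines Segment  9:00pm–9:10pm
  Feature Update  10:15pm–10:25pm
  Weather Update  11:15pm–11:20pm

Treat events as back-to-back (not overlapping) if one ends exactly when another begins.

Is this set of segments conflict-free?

Sorted by start: Local Segment, Headlines Bulletin, Review Roundup, Entertainment Spot, Review Recap, Interview Recap, Headlines Segment, Feature Update, Weather Update.
Headlines Bulletin starts after Local Segment ends — done with Local Segment.
Review Roundup starts after Headlines Bulletin ends — done with Headlines Bulletin.
Entertainment Spot starts after Review Roundup ends — done with Review Roundup.
Review Recap starts after Entertainment Spot ends — done with Entertainment Spot.
Interview Recap starts after Review Recap ends — done with Review Recap.
Headlines Segment starts exactly when Interview Recap ends (back-to-back, no overlap) — done with Interview Recap.
Feature Update starts after Headlines Segment ends — done with Headlines Segment.
Weather Update starts after Feature Update ends.
Every pair is clear; the schedule has no overlaps.

Yes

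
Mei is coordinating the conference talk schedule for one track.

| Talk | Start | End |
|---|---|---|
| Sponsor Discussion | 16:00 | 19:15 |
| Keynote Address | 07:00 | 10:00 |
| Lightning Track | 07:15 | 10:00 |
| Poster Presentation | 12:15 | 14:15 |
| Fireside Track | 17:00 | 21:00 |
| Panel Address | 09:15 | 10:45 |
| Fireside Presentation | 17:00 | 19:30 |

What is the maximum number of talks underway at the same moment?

Sort all start/end points and keep a running count:
07:00 start Keynote Address → 1
07:15 start Lightning Track → 2
09:15 start Panel Address → 3
10:00 end Keynote Address → 2
10:00 end Lightning Track → 1
10:45 end Panel Address → 0
12:15 start Poster Presentation → 1
14:15 end Poster Presentation → 0
16:00 start Sponsor Discussion → 1
17:00 start Fireside Presentation → 2
17:00 start Fireside Track → 3
19:15 end Sponsor Discussion → 2
19:30 end Fireside Presentation → 1
21:00 end Fireside Track → 0
Peak is 3, at 09:15 (Keynote Address, Lightning Track, Panel Address).

3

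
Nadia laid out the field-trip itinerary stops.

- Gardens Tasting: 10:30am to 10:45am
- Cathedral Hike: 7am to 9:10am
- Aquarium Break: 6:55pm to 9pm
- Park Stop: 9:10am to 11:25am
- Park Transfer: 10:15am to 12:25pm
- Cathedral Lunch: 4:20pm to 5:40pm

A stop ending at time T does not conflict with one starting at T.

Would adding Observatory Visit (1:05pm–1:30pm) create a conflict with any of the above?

Cathedral Hike: ends 9:10am at or before Observatory Visit starts 1:05pm → clear.
Park Stop: ends 11:25am at or before Observatory Visit starts 1:05pm → clear.
Park Transfer: ends 12:25pm at or before Observatory Visit starts 1:05pm → clear.
Gardens Tasting: ends 10:45am at or before Observatory Visit starts 1:05pm → clear.
Cathedral Lunch: starts 4:20pm at or after Observatory Visit ends 1:30pm → clear.
Aquarium Break: starts 6:55pm at or after Observatory Visit ends 1:30pm → clear.

No — it doesn't clash with anything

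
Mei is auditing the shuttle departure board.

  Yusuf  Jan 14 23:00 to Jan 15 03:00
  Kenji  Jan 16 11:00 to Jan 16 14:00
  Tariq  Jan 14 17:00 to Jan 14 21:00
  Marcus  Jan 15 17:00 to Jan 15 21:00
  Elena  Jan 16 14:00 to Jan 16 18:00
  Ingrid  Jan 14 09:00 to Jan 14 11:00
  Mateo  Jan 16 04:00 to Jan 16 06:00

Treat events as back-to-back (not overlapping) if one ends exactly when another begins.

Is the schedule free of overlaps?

Check each pair: they overlap iff neither finishes before the other starts.
Sorted by start: Ingrid, Tariq, Yusuf, Marcus, Mateo, Kenji, Elena.
Tariq starts after Ingrid ends, so nothing later overlaps Ingrid either.
Yusuf starts after Tariq ends, so nothing later overlaps Tariq either.
Marcus starts after Yusuf ends, so nothing later overlaps Yusuf either.
Mateo starts after Marcus ends, so nothing later overlaps Marcus either.
Kenji starts after Mateo ends, so nothing later overlaps Mateo either.
Elena starts exactly when Kenji ends (back-to-back, no overlap).
Every pair is clear; the schedule has no overlaps.

Yes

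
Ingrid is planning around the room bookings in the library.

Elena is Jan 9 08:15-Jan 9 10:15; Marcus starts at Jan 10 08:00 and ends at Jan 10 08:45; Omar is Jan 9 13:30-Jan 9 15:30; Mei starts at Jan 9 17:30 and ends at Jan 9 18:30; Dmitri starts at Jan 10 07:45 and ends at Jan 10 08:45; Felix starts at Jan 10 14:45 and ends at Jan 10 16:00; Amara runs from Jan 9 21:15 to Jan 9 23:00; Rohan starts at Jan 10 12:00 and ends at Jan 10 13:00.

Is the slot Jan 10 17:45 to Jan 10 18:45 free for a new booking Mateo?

Yes — the slot is free

Elena: ends Jan 9 10:15 at or before Mateo starts Jan 10 17:45 → clear.
Omar: ends Jan 9 15:30 at or before Mateo starts Jan 10 17:45 → clear.
Mei: ends Jan 9 18:30 at or before Mateo starts Jan 10 17:45 → clear.
Amara: ends Jan 9 23:00 at or before Mateo starts Jan 10 17:45 → clear.
Dmitri: ends Jan 10 08:45 at or before Mateo starts Jan 10 17:45 → clear.
Marcus: ends Jan 10 08:45 at or before Mateo starts Jan 10 17:45 → clear.
Rohan: ends Jan 10 13:00 at or before Mateo starts Jan 10 17:45 → clear.
Felix: ends Jan 10 16:00 at or before Mateo starts Jan 10 17:45 → clear.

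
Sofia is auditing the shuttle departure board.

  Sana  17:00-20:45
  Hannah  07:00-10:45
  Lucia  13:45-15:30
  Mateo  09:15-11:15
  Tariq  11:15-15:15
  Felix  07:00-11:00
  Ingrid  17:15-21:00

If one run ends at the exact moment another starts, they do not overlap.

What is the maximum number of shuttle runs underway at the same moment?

3

Walk through starts and ends in time order (an end at T is processed before a start at T):
07:00 start Felix → 1
07:00 start Hannah → 2
09:15 start Mateo → 3
10:45 end Hannah → 2
11:00 end Felix → 1
11:15 end Mateo → 0
11:15 start Tariq → 1
13:45 start Lucia → 2
15:15 end Tariq → 1
15:30 end Lucia → 0
17:00 start Sana → 1
17:15 start Ingrid → 2
20:45 end Sana → 1
21:00 end Ingrid → 0
Peak is 3, at 09:15 (Felix, Hannah, Mateo).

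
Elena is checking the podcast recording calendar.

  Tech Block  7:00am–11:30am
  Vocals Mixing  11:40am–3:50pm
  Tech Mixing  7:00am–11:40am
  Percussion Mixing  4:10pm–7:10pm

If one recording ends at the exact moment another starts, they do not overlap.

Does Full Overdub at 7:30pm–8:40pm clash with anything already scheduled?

Tech Block: ends 11:30am at or before Full Overdub starts 7:30pm → clear.
Tech Mixing: ends 11:40am at or before Full Overdub starts 7:30pm → clear.
Vocals Mixing: ends 3:50pm at or before Full Overdub starts 7:30pm → clear.
Percussion Mixing: ends 7:10pm at or before Full Overdub starts 7:30pm → clear.

No — it doesn't clash with anything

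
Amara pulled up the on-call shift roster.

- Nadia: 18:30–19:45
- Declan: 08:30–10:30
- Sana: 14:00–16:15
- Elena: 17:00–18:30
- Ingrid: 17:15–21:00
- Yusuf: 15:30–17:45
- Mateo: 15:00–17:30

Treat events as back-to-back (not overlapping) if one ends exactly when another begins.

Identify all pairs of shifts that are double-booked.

Check each pair: they overlap iff neither finishes before the other starts.
Sorted by start: Declan, Sana, Mateo, Yusuf, Elena, Ingrid, Nadia.
Sana starts after Declan ends, so nothing later overlaps Declan either.
Mateo starts before Sana ends → Sana and Mateo overlap.
Yusuf starts before Sana ends → Sana and Yusuf overlap.
Elena starts after Sana ends, so nothing later overlaps Sana either.
Yusuf starts before Mateo ends → Mateo and Yusuf overlap.
Elena starts before Mateo ends → Mateo and Elena overlap.
Ingrid starts before Mateo ends → Mateo and Ingrid overlap.
Nadia starts after Mateo ends.
Elena starts before Yusuf ends → Yusuf and Elena overlap.
Ingrid starts before Yusuf ends → Yusuf and Ingrid overlap.
Nadia starts after Yusuf ends.
Ingrid starts before Elena ends → Elena and Ingrid overlap.
Nadia starts exactly when Elena ends (back-to-back, no overlap).
Nadia starts before Ingrid ends → Ingrid and Nadia overlap.

Elena & Ingrid, Elena & Mateo, Elena & Yusuf, Ingrid & Mateo, Ingrid & Nadia, Ingrid & Yusuf, Mateo & Sana, Mateo & Yusuf, Sana & Yusuf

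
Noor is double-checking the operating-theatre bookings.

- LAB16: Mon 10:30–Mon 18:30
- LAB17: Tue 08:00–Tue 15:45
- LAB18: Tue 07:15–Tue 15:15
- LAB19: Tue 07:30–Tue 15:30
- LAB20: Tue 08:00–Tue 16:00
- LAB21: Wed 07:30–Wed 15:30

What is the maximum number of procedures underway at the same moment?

4

Sort all start/end points and keep a running count:
Mon 10:30 start LAB16 → 1
Mon 18:30 end LAB16 → 0
Tue 07:15 start LAB18 → 1
Tue 07:30 start LAB19 → 2
Tue 08:00 start LAB17 → 3
Tue 08:00 start LAB20 → 4
Tue 15:15 end LAB18 → 3
Tue 15:30 end LAB19 → 2
Tue 15:45 end LAB17 → 1
Tue 16:00 end LAB20 → 0
Wed 07:30 start LAB21 → 1
Wed 15:30 end LAB21 → 0
Peak is 4, at Tue 08:00 (LAB17, LAB18, LAB19, LAB20).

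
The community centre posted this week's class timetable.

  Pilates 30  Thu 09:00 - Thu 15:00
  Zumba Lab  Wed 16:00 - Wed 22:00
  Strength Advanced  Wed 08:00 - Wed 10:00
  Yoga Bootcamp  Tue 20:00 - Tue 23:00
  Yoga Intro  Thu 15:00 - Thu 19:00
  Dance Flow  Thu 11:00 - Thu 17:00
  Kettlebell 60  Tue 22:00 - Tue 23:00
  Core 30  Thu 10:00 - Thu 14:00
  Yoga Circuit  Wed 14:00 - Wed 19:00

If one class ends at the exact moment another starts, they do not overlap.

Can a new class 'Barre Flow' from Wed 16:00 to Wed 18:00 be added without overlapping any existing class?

No — it overlaps Yoga Circuit, Zumba Lab

Yoga Bootcamp: ends Tue 23:00 at or before Barre Flow starts Wed 16:00 → clear.
Kettlebell 60: ends Tue 23:00 at or before Barre Flow starts Wed 16:00 → clear.
Strength Advanced: ends Wed 10:00 at or before Barre Flow starts Wed 16:00 → clear.
Yoga Circuit: starts Wed 14:00 before Barre Flow ends Wed 18:00, and ends Wed 19:00 after Barre Flow starts Wed 16:00 → overlap.
Zumba Lab: starts Wed 16:00 before Barre Flow ends Wed 18:00, and ends Wed 22:00 after Barre Flow starts Wed 16:00 → overlap.
Pilates 30: starts Thu 09:00 at or after Barre Flow ends Wed 18:00 → clear.
Core 30: starts Thu 10:00 at or after Barre Flow ends Wed 18:00 → clear.
Dance Flow: starts Thu 11:00 at or after Barre Flow ends Wed 18:00 → clear.
Yoga Intro: starts Thu 15:00 at or after Barre Flow ends Wed 18:00 → clear.
Barre Flow overlaps Zumba Lab, Yoga Circuit.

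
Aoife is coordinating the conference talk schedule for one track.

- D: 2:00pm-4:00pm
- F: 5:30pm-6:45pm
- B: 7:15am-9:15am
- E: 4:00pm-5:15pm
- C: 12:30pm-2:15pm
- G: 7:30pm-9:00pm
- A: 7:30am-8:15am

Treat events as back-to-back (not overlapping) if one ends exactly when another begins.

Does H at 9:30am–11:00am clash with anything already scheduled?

No — it doesn't clash with anything

B: ends 9:15am at or before H starts 9:30am → clear.
A: ends 8:15am at or before H starts 9:30am → clear.
C: starts 12:30pm at or after H ends 11:00am → clear.
D: starts 2:00pm at or after H ends 11:00am → clear.
E: starts 4:00pm at or after H ends 11:00am → clear.
F: starts 5:30pm at or after H ends 11:00am → clear.
G: starts 7:30pm at or after H ends 11:00am → clear.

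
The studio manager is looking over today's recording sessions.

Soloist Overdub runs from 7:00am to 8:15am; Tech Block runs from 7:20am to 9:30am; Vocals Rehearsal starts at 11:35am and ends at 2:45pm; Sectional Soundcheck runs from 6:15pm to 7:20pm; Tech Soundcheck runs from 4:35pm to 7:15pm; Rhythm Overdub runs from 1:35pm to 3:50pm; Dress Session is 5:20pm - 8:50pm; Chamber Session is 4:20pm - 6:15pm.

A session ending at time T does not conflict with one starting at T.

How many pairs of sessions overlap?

Sorted by start: Soloist Overdub, Tech Block, Vocals Rehearsal, Rhythm Overdub, Chamber Session, Tech Soundcheck, Dress Session, Sectional Soundcheck.
Tech Block starts before Soloist Overdub ends → Soloist Overdub and Tech Block overlap.
Vocals Rehearsal starts after Soloist Overdub ends, so Soloist Overdub has no further overlaps.
Vocals Rehearsal starts after Tech Block ends, so Tech Block has no further overlaps.
Rhythm Overdub starts before Vocals Rehearsal ends → Vocals Rehearsal and Rhythm Overdub overlap.
Chamber Session starts after Vocals Rehearsal ends, so Vocals Rehearsal has no further overlaps.
Chamber Session starts after Rhythm Overdub ends, so Rhythm Overdub has no further overlaps.
Tech Soundcheck starts before Chamber Session ends → Chamber Session and Tech Soundcheck overlap.
Dress Session starts before Chamber Session ends → Chamber Session and Dress Session overlap.
Sectional Soundcheck starts exactly when Chamber Session ends (back-to-back, no overlap).
Dress Session starts before Tech Soundcheck ends → Tech Soundcheck and Dress Session overlap.
Sectional Soundcheck starts before Tech Soundcheck ends → Tech Soundcheck and Sectional Soundcheck overlap.
Sectional Soundcheck starts before Dress Session ends → Dress Session and Sectional Soundcheck overlap.
Overlapping pairs: Chamber Session & Dress Session, Chamber Session & Tech Soundcheck, Dress Session & Sectional Soundcheck, Dress Session & Tech Soundcheck, Rhythm Overdub & Vocals Rehearsal, Sectional Soundcheck & Tech Soundcheck, Soloist Overdub & Tech Block — 7 in total.

7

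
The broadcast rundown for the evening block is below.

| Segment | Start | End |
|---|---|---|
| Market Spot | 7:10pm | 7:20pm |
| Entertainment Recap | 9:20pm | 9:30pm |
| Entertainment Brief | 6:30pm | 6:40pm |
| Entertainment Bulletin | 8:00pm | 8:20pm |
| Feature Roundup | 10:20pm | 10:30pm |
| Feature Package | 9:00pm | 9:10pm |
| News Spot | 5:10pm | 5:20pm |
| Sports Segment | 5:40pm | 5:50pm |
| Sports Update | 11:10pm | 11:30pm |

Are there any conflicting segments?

Check each pair: they overlap iff neither finishes before the other starts.
Sorted by start: News Spot, Sports Segment, Entertainment Brief, Market Spot, Entertainment Bulletin, Feature Package, Entertainment Recap, Feature Roundup, Sports Update.
Sports Segment starts after News Spot ends, so News Spot has no further overlaps.
Entertainment Brief starts after Sports Segment ends, so Sports Segment has no further overlaps.
Market Spot starts after Entertainment Brief ends, so Entertainment Brief has no further overlaps.
Entertainment Bulletin starts after Market Spot ends, so Market Spot has no further overlaps.
Feature Package starts after Entertainment Bulletin ends, so Entertainment Bulletin has no further overlaps.
Entertainment Recap starts after Feature Package ends, so Feature Package has no further overlaps.
Feature Roundup starts after Entertainment Recap ends, so Entertainment Recap has no further overlaps.
Sports Update starts after Feature Roundup ends.
Every pair is clear; the schedule has no overlaps.

No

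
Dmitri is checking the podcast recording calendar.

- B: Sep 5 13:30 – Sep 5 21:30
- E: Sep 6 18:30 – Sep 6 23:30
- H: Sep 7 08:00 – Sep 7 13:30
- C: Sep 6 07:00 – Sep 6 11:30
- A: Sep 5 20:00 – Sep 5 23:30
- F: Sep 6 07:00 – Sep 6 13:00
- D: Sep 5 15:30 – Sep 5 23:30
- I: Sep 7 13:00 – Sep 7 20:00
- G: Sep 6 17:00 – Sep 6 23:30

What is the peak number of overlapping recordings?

Sort all start/end points and keep a running count:
Sep 5 13:30 start B → 1
Sep 5 15:30 start D → 2
Sep 5 20:00 start A → 3
Sep 5 21:30 end B → 2
Sep 5 23:30 end A → 1
Sep 5 23:30 end D → 0
Sep 6 07:00 start C → 1
Sep 6 07:00 start F → 2
Sep 6 11:30 end C → 1
Sep 6 13:00 end F → 0
Sep 6 17:00 start G → 1
Sep 6 18:30 start E → 2
Sep 6 23:30 end E → 1
Sep 6 23:30 end G → 0
Sep 7 08:00 start H → 1
Sep 7 13:00 start I → 2
Sep 7 13:30 end H → 1
Sep 7 20:00 end I → 0
Peak is 3, at Sep 5 20:00 (A, B, D).

3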